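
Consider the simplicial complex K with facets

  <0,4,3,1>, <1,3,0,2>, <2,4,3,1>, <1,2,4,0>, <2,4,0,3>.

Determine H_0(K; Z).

H_0 ≅ Z.

Order the vertices as 0 < 1 < 2 < 3 < 4. Listing each simplex with vertices in this order, K has dimension 3 with simplices:

  0-simplices (5): [0], [1], [2], [3], [4]
  1-simplices (10): [0,1], [0,2], [0,3], [0,4], [1,2], [1,3], [1,4], [2,3], [2,4], [3,4]
  2-simplices (10): [0,1,2], [0,1,3], [0,1,4], [0,2,3], [0,2,4], [0,3,4], [1,2,3], [1,2,4], [1,3,4], [2,3,4]
  3-simplices (5): [0,1,2,3], [0,1,2,4], [0,1,3,4], [0,2,3,4], [1,2,3,4]

so the chain groups are C_0 ≅ Z^5, C_1 ≅ Z^10, C_2 ≅ Z^10, C_3 ≅ Z^5.

∂_1: C_1 → C_0 maps an edge to its endpoints' difference, ∂[p,q] = q − p. For instance
  ∂[1,3] = [3] − [1].
This gives a 5×10 integer matrix of rank 4; reducing to Smith normal form yields diagonal entries (1,1,1,1).

The boundary map ∂_2: C_2 → C_1 sends each 2-simplex [p,q,r] to [q,r] − [p,r] + [p,q]. For instance
  ∂[0,2,3] = [2,3] − [0,3] + [0,2],
  ∂[0,3,4] = [3,4] − [0,4] + [0,3].
The resulting 10×10 matrix has rank 6, and its Smith normal form has invariant factors (1,1,1,1,1,1).

∂_3: C_3 → C_2 sends each 3-simplex σ to the alternating sum Σ_i (−1)^i (σ with its i-th vertex removed). For instance
  ∂[0,2,3,4] = [2,3,4] − [0,3,4] + [0,2,4] − [0,2,3],
  ∂[0,1,2,4] = [1,2,4] − [0,2,4] + [0,1,4] − [0,1,2].
The resulting 10×5 matrix has rank 4, and its Smith normal form has invariant factors (1,1,1,1).

Now H_k = ker ∂_k / im ∂_{k+1}, so:

  H_0: rank C_0 − rank ∂_1 = 5 − 4 = 1, and the invariant factors of ∂_1 are all 1, so H_0 ≅ Z.

(K is a triangulation of the 3-sphere S^3.)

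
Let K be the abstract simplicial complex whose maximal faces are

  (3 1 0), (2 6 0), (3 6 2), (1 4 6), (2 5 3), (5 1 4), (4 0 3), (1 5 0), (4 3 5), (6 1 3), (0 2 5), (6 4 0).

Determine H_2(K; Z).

Take the total order 0 < 1 < 2 < 3 < 4 < 5 < 6 on the vertex set. Then K (dimension 2) consists of the simplices:

  0-simplices (7): [0], [1], [2], [3], [4], [5], [6]
  1-simplices (18): [0,1], [0,2], [0,3], [0,4], [0,5], [0,6], [1,3], [1,4], [1,5], [1,6], [2,3], [2,5], [2,6], [3,4], [3,5], [3,6], [4,5], [4,6]
  2-simplices (12): [0,1,3], [0,1,5], [0,2,5], [0,2,6], [0,3,4], [0,4,6], [1,3,6], [1,4,5], [1,4,6], [2,3,5], [2,3,6], [3,4,5]

giving chain groups C_0 ≅ Z^7, C_1 ≅ Z^18, C_2 ≅ Z^12.

The boundary map ∂_1: C_1 → C_0 is given by ∂[p,q] = [q] − [p].
The 7×18 boundary matrix has rank 6 and Smith normal form diag(1,1,1,1,1,1).

The boundary map ∂_2: C_2 → C_1 maps a triangle to the signed sum of its edges. For instance
  ∂[0,4,6] = [4,6] − [0,6] + [0,4],
  ∂[1,4,5] = [4,5] − [1,5] + [1,4].
The 18×12 boundary matrix has rank 12 and Smith normal form diag(1,1,1,1,1,1,1,1,1,1,1,2).

Computing H_k = (kernel of ∂_k) / (image of ∂_{k+1}):

  H_2: rank ker ∂_2 − rank ∂_3 = (12 − 12) − 0 = 0, and there is no ∂_3, so H_2 = 0.

(K is a triangulation of the real projective plane RP^2.)

H_2 = 0.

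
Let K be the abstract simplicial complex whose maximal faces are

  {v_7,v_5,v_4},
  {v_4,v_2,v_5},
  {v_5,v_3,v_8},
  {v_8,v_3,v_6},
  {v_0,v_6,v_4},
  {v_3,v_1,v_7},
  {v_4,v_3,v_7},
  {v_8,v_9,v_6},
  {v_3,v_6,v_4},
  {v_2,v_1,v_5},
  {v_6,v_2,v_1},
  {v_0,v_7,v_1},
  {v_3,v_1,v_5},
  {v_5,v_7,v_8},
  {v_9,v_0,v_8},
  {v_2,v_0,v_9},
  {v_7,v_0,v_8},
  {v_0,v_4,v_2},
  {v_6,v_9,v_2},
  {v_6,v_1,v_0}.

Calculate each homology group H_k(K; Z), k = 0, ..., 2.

Fix the vertex order v_0 < v_1 < v_2 < v_3 < v_4 < v_5 < v_6 < v_7 < v_8 < v_9 and write every simplex with vertices in increasing order. Then dim K = 2 and the simplices of K are:

  0-simplices (10): [v_0], [v_1], [v_2], [v_3], [v_4], [v_5], [v_6], [v_7], [v_8], [v_9]
  1-simplices (30): (30 of them)
  2-simplices (20): (20 of them)

Hence C_0 ≅ Z^10, C_1 ≅ Z^30, C_2 ≅ Z^20.

∂_1: C_1 → C_0 sends each edge [p,q] (with p < q) to q − p. For instance
  ∂[v_1,v_3] = [v_3] − [v_1].
The resulting 10×30 matrix has rank 9, and its Smith normal form has invariant factors (1,1,1,1,1,1,1,1,1).

∂_2: C_2 → C_1 acts by ∂[p,q,r] = [q,r] − [p,r] + [p,q]. For instance
  ∂[v_4,v_5,v_7] = [v_5,v_7] − [v_4,v_7] + [v_4,v_5],
  ∂[v_5,v_7,v_8] = [v_7,v_8] − [v_5,v_8] + [v_5,v_7].
The 30×20 boundary matrix has rank 20 and Smith normal form diag(1,1,1,1,1,1,1,1,1,1,1,1,1,1,1,1,1,1,1,2).

Now H_k = ker ∂_k / im ∂_{k+1}, so:

  H_0: rank C_0 − rank ∂_1 = 10 − 9 = 1, and the invariant factors of ∂_1 are all 1, so H_0 ≅ Z.
  H_1: rank ker ∂_1 − rank ∂_2 = (30 − 9) − 20 = 1, and ∂_2 has invariant factor 2 > 1, so H_1 ≅ Z ⊕ Z/2.
  H_2: rank ker ∂_2 − rank ∂_3 = (20 − 20) − 0 = 0, and there is no ∂_3, so H_2 ≅ 0.

(K is a triangulation of the Klein bottle.)

H_0 = Z,  H_1 = Z ⊕ Z/2,  H_2 = 0.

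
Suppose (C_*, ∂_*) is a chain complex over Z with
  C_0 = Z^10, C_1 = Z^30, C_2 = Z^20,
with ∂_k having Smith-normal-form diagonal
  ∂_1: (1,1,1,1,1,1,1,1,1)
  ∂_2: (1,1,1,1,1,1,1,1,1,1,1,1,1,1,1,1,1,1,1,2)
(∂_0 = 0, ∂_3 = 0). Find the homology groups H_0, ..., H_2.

H_0: b_0 = 10 − 0 − 9 = 1; torsion from ∂_1 factors > 1: none. So H_0 ≅ Z.
H_1: b_1 = 30 − 9 − 20 = 1; torsion from ∂_2 factors > 1: [2]. So H_1 ≅ Z × Z/2.
H_2: b_2 = 20 − 20 − 0 = 0; torsion from ∂_3 factors > 1: none. So H_2 ≅ 0.

H_0 ≅ Z,  H_1 ≅ Z × Z/2,  H_2 = 0.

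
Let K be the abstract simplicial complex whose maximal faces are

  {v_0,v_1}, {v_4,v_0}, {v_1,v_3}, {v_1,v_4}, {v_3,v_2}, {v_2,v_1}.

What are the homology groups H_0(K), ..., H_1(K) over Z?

H_0 ≅ Z,  H_1 ≅ Z^2.

Take the total order v_0 < v_1 < v_2 < v_3 < v_4 on the vertex set. Then K (dimension 1) consists of the simplices:

  0-simplices (5): [v_0], [v_1], [v_2], [v_3], [v_4]
  1-simplices (6): [v_0,v_1], [v_0,v_4], [v_1,v_2], [v_1,v_3], [v_1,v_4], [v_2,v_3]

Hence C_0 ≅ Z^5, C_1 ≅ Z^6.

Boundary ∂_1: C_1 → C_0 maps an edge to its endpoints' difference, ∂[p,q] = q − p.
The 5×6 boundary matrix has rank 4 and Smith normal form diag(1,1,1,1).

From H_k ≅ ker(∂_k) / im(∂_{k+1}) we obtain:

  H_0: rank C_0 − rank ∂_1 = 5 − 4 = 1, and the invariant factors of ∂_1 are all 1, so H_0 = Z.
  H_1: rank ker ∂_1 − rank ∂_2 = (6 − 4) − 0 = 2, and there is no ∂_2, so H_1 = Z^2.

(K is a triangulation of a wedge of 2 circles.)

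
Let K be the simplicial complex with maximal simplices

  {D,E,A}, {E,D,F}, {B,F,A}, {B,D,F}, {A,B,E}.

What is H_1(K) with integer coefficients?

H_1 ≅ Z.

Order the vertices as A < B < D < E < F. Listing each simplex with vertices in this order, K has dimension 2 with simplices:

  0-simplices (5): A, B, D, E, F
  1-simplices (10): AB, AD, AE, AF, BD, BE, BF, DE, DF, EF
  2-simplices (5): ABE, ABF, ADE, BDF, DEF

Hence C_0 ≅ Z^5, C_1 ≅ Z^10, C_2 ≅ Z^5.

Boundary ∂_1: C_1 → C_0 maps an edge to its endpoints' difference, ∂[p,q] = q − p. For instance
  ∂AE = E − A.
As a 5×10 matrix over Z this has rank 4, with invariant factors (1,1,1,1).

∂_2: C_2 → C_1 sends each 2-simplex [p,q,r] to [q,r] − [p,r] + [p,q]. For instance
  ∂ABF = BF − AF + AB,
  ∂ABE = BE − AE + AB.
The resulting 10×5 matrix has rank 5, and its Smith normal form has invariant factors (1,1,1,1,1).

From H_k ≅ ker(∂_k) / im(∂_{k+1}) we obtain:

  H_1: rank ker ∂_1 − rank ∂_2 = (10 − 4) − 5 = 1, and the invariant factors of ∂_2 are all 1, so H_1 ≅ Z.

(K is a triangulation of the Möbius band.)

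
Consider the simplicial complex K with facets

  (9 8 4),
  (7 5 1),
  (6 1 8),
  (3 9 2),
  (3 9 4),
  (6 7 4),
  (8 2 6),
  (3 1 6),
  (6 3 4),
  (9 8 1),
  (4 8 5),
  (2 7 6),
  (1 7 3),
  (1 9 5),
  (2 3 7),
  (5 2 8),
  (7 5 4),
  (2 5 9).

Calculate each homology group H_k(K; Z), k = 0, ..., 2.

H_0 = Z,  H_1 = Z ⊕ Z/2,  H_2 = 0.

We work with the vertex ordering 1 < 2 < 3 < 4 < 5 < 6 < 7 < 8 < 9. The simplices of K, each written with vertices in increasing order, are:

  0-simplices (9): [1], [2], [3], [4], [5], [6], [7], [8], [9]
  1-simplices (27): (27 of them)
  2-simplices (18): [1,3,6], [1,3,7], [1,5,7], [1,5,9], [1,6,8], [1,8,9], [2,3,7], [2,3,9], [2,5,8], [2,5,9], [2,6,7], [2,6,8], [3,4,6], [3,4,9], [4,5,7], [4,5,8], [4,6,7], [4,8,9]

giving chain groups C_0 ≅ Z^9, C_1 ≅ Z^27, C_2 ≅ Z^18.

The boundary map ∂_1: C_1 → C_0 is given by ∂[p,q] = [q] − [p]. For instance
  ∂[1,7] = [7] − [1].
As a 9×27 matrix over Z this has rank 8, with invariant factors (1,1,1,1,1,1,1,1).

∂_2: C_2 → C_1 maps a triangle to the signed sum of its edges. For instance
  ∂[2,6,8] = [6,8] − [2,8] + [2,6],
  ∂[2,6,7] = [6,7] − [2,7] + [2,6].
The resulting 27×18 matrix has rank 18, and its Smith normal form has invariant factors (1,1,1,1,1,1,1,1,1,1,1,1,1,1,1,1,1,2).

Computing H_k = (kernel of ∂_k) / (image of ∂_{k+1}):

  H_0: rank C_0 − rank ∂_1 = 9 − 8 = 1, and the invariant factors of ∂_1 are all 1, so H_0 = Z.
  H_1: rank ker ∂_1 − rank ∂_2 = (27 − 8) − 18 = 1, and ∂_2 has invariant factor 2 > 1, so H_1 = Z ⊕ Z/2.
  H_2: rank ker ∂_2 − rank ∂_3 = (18 − 18) − 0 = 0, and there is no ∂_3, so H_2 = 0.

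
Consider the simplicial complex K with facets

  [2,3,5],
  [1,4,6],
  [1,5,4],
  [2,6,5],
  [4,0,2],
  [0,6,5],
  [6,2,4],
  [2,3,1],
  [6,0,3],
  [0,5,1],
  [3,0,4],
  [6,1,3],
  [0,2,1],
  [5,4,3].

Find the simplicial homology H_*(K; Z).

Fix the vertex order 0 < 1 < 2 < 3 < 4 < 5 < 6 and write every simplex with vertices in increasing order. Then dim K = 2 and the simplices of K are:

  0-simplices (7): [0], [1], [2], [3], [4], [5], [6]
  1-simplices (21): [0,1], [0,2], [0,3], [0,4], [0,5], [0,6], [1,2], [1,3], [1,4], [1,5], [1,6], [2,3], [2,4], [2,5], [2,6], [3,4], [3,5], [3,6], [4,5], [4,6], [5,6]
  2-simplices (14): [0,1,2], [0,1,5], [0,2,4], [0,3,4], [0,3,6], [0,5,6], [1,2,3], [1,3,6], [1,4,5], [1,4,6], [2,3,5], [2,4,6], [2,5,6], [3,4,5]

Hence C_0 ≅ Z^7, C_1 ≅ Z^21, C_2 ≅ Z^14.

∂_1: C_1 → C_0 sends each edge [p,q] (with p < q) to q − p. For instance
  ∂[2,6] = [6] − [2].
The 7×21 boundary matrix has rank 6 and Smith normal form diag(1,1,1,1,1,1).

Boundary ∂_2: C_2 → C_1 sends each 2-simplex [p,q,r] to [q,r] − [p,r] + [p,q]. For instance
  ∂[0,1,2] = [1,2] − [0,2] + [0,1],
  ∂[0,3,4] = [3,4] − [0,4] + [0,3].
This gives a 21×14 integer matrix of rank 13; reducing to Smith normal form yields diagonal entries (1,1,1,1,1,1,1,1,1,1,1,1,1).

Now H_k = ker ∂_k / im ∂_{k+1}, so:

  H_0: rank C_0 − rank ∂_1 = 7 − 6 = 1, and the invariant factors of ∂_1 are all 1, so H_0 ≅ Z.
  H_1: rank ker ∂_1 − rank ∂_2 = (21 − 6) − 13 = 2, and the invariant factors of ∂_2 are all 1, so H_1 ≅ Z^2.
  H_2: rank ker ∂_2 − rank ∂_3 = (14 − 13) − 0 = 1, and there is no ∂_3, so H_2 ≅ Z.

(K is a triangulation of the torus T^2.)

H_0 ≅ Z,  H_1 ≅ Z^2,  H_2 ≅ Z.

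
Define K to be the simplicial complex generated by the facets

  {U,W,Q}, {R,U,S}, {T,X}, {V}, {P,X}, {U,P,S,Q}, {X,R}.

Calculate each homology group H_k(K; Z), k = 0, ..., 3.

Take the total order P < Q < R < S < T < U < V < W < X on the vertex set. Then K (dimension 3) consists of the simplices:

  0-simplices (9): P, Q, R, S, T, U, V, W, X
  1-simplices (13): PQ, PS, PU, PX, QS, QU, QW, RS, RU, RX, SU, TX, UW
  2-simplices (6): PQS, PQU, PSU, QSU, QUW, RSU
  3-simplices (1): PQSU

Hence C_0 ≅ Z^9, C_1 ≅ Z^13, C_2 ≅ Z^6, C_3 ≅ Z^1.

The boundary map ∂_1: C_1 → C_0 is given by ∂[p,q] = [q] − [p]. For instance
  ∂QS = S − Q.
As a 9×13 matrix over Z this has rank 7, with invariant factors (1,1,1,1,1,1,1).

∂_2: C_2 → C_1 maps a triangle to the signed sum of its edges. For instance
  ∂QSU = SU − QU + QS,
  ∂PSU = SU − PU + PS.
As a 13×6 matrix over Z this has rank 5, with invariant factors (1,1,1,1,1).

∂_3: C_3 → C_2 sends each 3-simplex σ to the alternating sum Σ_i (−1)^i (σ with its i-th vertex removed). For instance
  ∂PQSU = QSU − PSU + PQU − PQS.
The resulting 6×1 matrix has rank 1, and its Smith normal form has invariant factors (1).

Reading off H_k = ker ∂_k / im ∂_{k+1}:

  H_0: rank C_0 − rank ∂_1 = 9 − 7 = 2, and the invariant factors of ∂_1 are all 1, so H_0 = Z^2.
  H_1: rank ker ∂_1 − rank ∂_2 = (13 − 7) − 5 = 1, and the invariant factors of ∂_2 are all 1, so H_1 = Z.
  H_2: rank ker ∂_2 − rank ∂_3 = (6 − 5) − 1 = 0, and the invariant factors of ∂_3 are all 1, so H_2 = 0.
  H_3: rank ker ∂_3 − rank ∂_4 = (1 − 1) − 0 = 0, and there is no ∂_4, so H_3 = 0.

As a check, the Euler characteristic is 9 − 13 + 6 − 1 = 1, which agrees with 2 − 1 + 0 − 0 = 1.

H_0 ≅ Z^2,  H_1 ≅ Z,  H_2 = 0,  H_3 = 0.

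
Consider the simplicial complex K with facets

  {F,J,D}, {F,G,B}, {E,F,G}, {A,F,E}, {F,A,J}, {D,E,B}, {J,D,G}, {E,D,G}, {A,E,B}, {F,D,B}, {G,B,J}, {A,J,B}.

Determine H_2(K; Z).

We work with the vertex ordering A < B < D < E < F < G < J. The simplices of K, each written with vertices in increasing order, are:

  0-simplices (7): A, B, D, E, F, G, J
  1-simplices (18): AB, AE, AF, AJ, BD, BE, BF, BG, BJ, DE, DF, DG, DJ, EF, EG, FG, FJ, GJ
  2-simplices (12): ABE, ABJ, AEF, AFJ, BDE, BDF, BFG, BGJ, DEG, DFJ, DGJ, EFG

Hence C_0 ≅ Z^7, C_1 ≅ Z^18, C_2 ≅ Z^12.

∂_1: C_1 → C_0 maps an edge to its endpoints' difference, ∂[p,q] = q − p.
The resulting 7×18 matrix has rank 6, and its Smith normal form has invariant factors (1,1,1,1,1,1).

The boundary map ∂_2: C_2 → C_1 sends each 2-simplex [p,q,r] to [q,r] − [p,r] + [p,q]. For instance
  ∂DGJ = GJ − DJ + DG,
  ∂BDE = DE − BE + BD.
The resulting 18×12 matrix has rank 12, and its Smith normal form has invariant factors (1,1,1,1,1,1,1,1,1,1,1,2).

Reading off H_k = ker ∂_k / im ∂_{k+1}:

  H_2: rank ker ∂_2 − rank ∂_3 = (12 − 12) − 0 = 0, and there is no ∂_3, so H_2 = 0.

(K is a triangulation of the real projective plane RP^2.)

H_2 ≅ 0.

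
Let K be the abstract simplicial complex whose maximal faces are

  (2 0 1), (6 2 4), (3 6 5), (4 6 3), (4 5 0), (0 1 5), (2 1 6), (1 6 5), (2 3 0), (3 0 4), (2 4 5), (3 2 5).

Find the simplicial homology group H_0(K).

We work with the vertex ordering 0 < 1 < 2 < 3 < 4 < 5 < 6. The simplices of K, each written with vertices in increasing order, are:

  0-simplices (7): [0], [1], [2], [3], [4], [5], [6]
  1-simplices (18): [0,1], [0,2], [0,3], [0,4], [0,5], [1,2], [1,5], [1,6], [2,3], [2,4], [2,5], [2,6], [3,4], [3,5], [3,6], [4,5], [4,6], [5,6]
  2-simplices (12): [0,1,2], [0,1,5], [0,2,3], [0,3,4], [0,4,5], [1,2,6], [1,5,6], [2,3,5], [2,4,5], [2,4,6], [3,4,6], [3,5,6]

giving chain groups C_0 ≅ Z^7, C_1 ≅ Z^18, C_2 ≅ Z^12.

The boundary map ∂_1: C_1 → C_0 maps an edge to its endpoints' difference, ∂[p,q] = q − p.
The resulting 7×18 matrix has rank 6, and its Smith normal form has invariant factors (1,1,1,1,1,1).

The boundary map ∂_2: C_2 → C_1 maps a triangle to the signed sum of its edges. For instance
  ∂[0,1,2] = [1,2] − [0,2] + [0,1],
  ∂[0,1,5] = [1,5] − [0,5] + [0,1].
This gives a 18×12 integer matrix of rank 12; reducing to Smith normal form yields diagonal entries (1,1,1,1,1,1,1,1,1,1,1,2).

Now H_k = ker ∂_k / im ∂_{k+1}, so:

  H_0: rank C_0 − rank ∂_1 = 7 − 6 = 1, and the invariant factors of ∂_1 are all 1, so H_0 = Z.

H_0 ≅ Z.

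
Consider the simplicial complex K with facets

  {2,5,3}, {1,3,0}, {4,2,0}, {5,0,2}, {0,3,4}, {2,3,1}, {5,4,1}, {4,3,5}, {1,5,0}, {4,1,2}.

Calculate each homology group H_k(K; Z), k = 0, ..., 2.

Order the vertices as 0 < 1 < 2 < 3 < 4 < 5. Listing each simplex with vertices in this order, K has dimension 2 with simplices:

  0-simplices (6): [0], [1], [2], [3], [4], [5]
  1-simplices (15): [0,1], [0,2], [0,3], [0,4], [0,5], [1,2], [1,3], [1,4], [1,5], [2,3], [2,4], [2,5], [3,4], [3,5], [4,5]
  2-simplices (10): [0,1,3], [0,1,5], [0,2,4], [0,2,5], [0,3,4], [1,2,3], [1,2,4], [1,4,5], [2,3,5], [3,4,5]

giving chain groups C_0 ≅ Z^6, C_1 ≅ Z^15, C_2 ≅ Z^10.

Boundary ∂_1: C_1 → C_0 maps an edge to its endpoints' difference, ∂[p,q] = q − p. For instance
  ∂[2,3] = [3] − [2].
The 6×15 boundary matrix has rank 5 and Smith normal form diag(1,1,1,1,1).

Boundary ∂_2: C_2 → C_1 acts by ∂[p,q,r] = [q,r] − [p,r] + [p,q]. For instance
  ∂[1,4,5] = [4,5] − [1,5] + [1,4],
  ∂[0,3,4] = [3,4] − [0,4] + [0,3].
The resulting 15×10 matrix has rank 10, and its Smith normal form has invariant factors (1,1,1,1,1,1,1,1,1,2).

From H_k ≅ ker(∂_k) / im(∂_{k+1}) we obtain:

  H_0: rank C_0 − rank ∂_1 = 6 − 5 = 1, and the invariant factors of ∂_1 are all 1, so H_0 = Z.
  H_1: rank ker ∂_1 − rank ∂_2 = (15 − 5) − 10 = 0, and ∂_2 has invariant factor 2 > 1, so H_1 = Z/2.
  H_2: rank ker ∂_2 − rank ∂_3 = (10 − 10) − 0 = 0, and there is no ∂_3, so H_2 = 0.

H_0 ≅ Z,  H_1 ≅ Z/2,  H_2 = 0.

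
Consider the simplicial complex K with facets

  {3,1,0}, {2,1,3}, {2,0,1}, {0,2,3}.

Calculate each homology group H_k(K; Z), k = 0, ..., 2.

H_0 ≅ Z,  H_1 = 0,  H_2 ≅ Z.

Fix the vertex order 0 < 1 < 2 < 3 and write every simplex with vertices in increasing order. Then dim K = 2 and the simplices of K are:

  0-simplices (4): [0], [1], [2], [3]
  1-simplices (6): [0,1], [0,2], [0,3], [1,2], [1,3], [2,3]
  2-simplices (4): [0,1,2], [0,1,3], [0,2,3], [1,2,3]

so the chain groups are C_0 ≅ Z^4, C_1 ≅ Z^6, C_2 ≅ Z^4.

The boundary map ∂_1: C_1 → C_0 sends each edge [p,q] (with p < q) to q − p. For instance
  ∂[0,3] = [3] − [0].
This gives a 4×6 integer matrix of rank 3; reducing to Smith normal form yields diagonal entries (1,1,1).

The boundary map ∂_2: C_2 → C_1 maps a triangle to the signed sum of its edges. For instance
  ∂[1,2,3] = [2,3] − [1,3] + [1,2],
  ∂[0,2,3] = [2,3] − [0,3] + [0,2].
This gives a 6×4 integer matrix of rank 3; reducing to Smith normal form yields diagonal entries (1,1,1).

Now H_k = ker ∂_k / im ∂_{k+1}, so:

  H_0: rank C_0 − rank ∂_1 = 4 − 3 = 1, and the invariant factors of ∂_1 are all 1, so H_0 = Z.
  H_1: rank ker ∂_1 − rank ∂_2 = (6 − 3) − 3 = 0, and the invariant factors of ∂_2 are all 1, so H_1 = 0.
  H_2: rank ker ∂_2 − rank ∂_3 = (4 − 3) − 0 = 1, and there is no ∂_3, so H_2 = Z.

(K is a triangulation of the 2-sphere S^2.)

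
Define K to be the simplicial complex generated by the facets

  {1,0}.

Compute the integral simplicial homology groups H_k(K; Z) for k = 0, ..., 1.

H_0 ≅ Z,  H_1 = 0.

Fix the vertex order 0 < 1 and write every simplex with vertices in increasing order. Then dim K = 1 and the simplices of K are:

  0-simplices (2): [0], [1]
  1-simplices (1): [0,1]

so the chain groups are C_0 ≅ Z^2, C_1 ≅ Z^1.

Boundary ∂_1: C_1 → C_0 sends each edge [p,q] (with p < q) to q − p. For instance
  ∂[0,1] = [1] − [0].
The 2×1 boundary matrix has rank 1 and Smith normal form diag(1).

Reading off H_k = ker ∂_k / im ∂_{k+1}:

  H_0: rank C_0 − rank ∂_1 = 2 − 1 = 1, and the invariant factors of ∂_1 are all 1, so H_0 = Z.
  H_1: rank ker ∂_1 − rank ∂_2 = (1 − 1) − 0 = 0, and there is no ∂_2, so H_1 = 0.

(K is a triangulation of the 1-simplex.)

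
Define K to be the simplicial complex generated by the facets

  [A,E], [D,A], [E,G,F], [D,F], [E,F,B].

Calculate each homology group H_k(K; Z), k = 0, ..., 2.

H_0 = Z,  H_1 = Z,  H_2 = 0.

We work with the vertex ordering A < B < D < E < F < G. The simplices of K, each written with vertices in increasing order, are:

  0-simplices (6): A, B, D, E, F, G
  1-simplices (8): AD, AE, BE, BF, DF, EF, EG, FG
  2-simplices (2): BEF, EFG

so the chain groups are C_0 ≅ Z^6, C_1 ≅ Z^8, C_2 ≅ Z^2.

∂_1: C_1 → C_0 is given by ∂[p,q] = [q] − [p].
As a 6×8 matrix over Z this has rank 5, with invariant factors (1,1,1,1,1).

The boundary map ∂_2: C_2 → C_1 maps a triangle to the signed sum of its edges. For instance
  ∂BEF = EF − BF + BE,
  ∂EFG = FG − EG + EF.
The resulting 8×2 matrix has rank 2, and its Smith normal form has invariant factors (1,1).

Reading off H_k = ker ∂_k / im ∂_{k+1}:

  H_0: rank C_0 − rank ∂_1 = 6 − 5 = 1, and the invariant factors of ∂_1 are all 1, so H_0 ≅ Z.
  H_1: rank ker ∂_1 − rank ∂_2 = (8 − 5) − 2 = 1, and the invariant factors of ∂_2 are all 1, so H_1 ≅ Z.
  H_2: rank ker ∂_2 − rank ∂_3 = (2 − 2) − 0 = 0, and there is no ∂_3, so H_2 ≅ 0.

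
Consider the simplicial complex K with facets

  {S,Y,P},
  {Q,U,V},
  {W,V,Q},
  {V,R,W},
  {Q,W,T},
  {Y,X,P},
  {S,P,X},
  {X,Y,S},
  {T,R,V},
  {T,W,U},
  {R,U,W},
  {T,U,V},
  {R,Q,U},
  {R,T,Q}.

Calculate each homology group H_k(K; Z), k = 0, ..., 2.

We work with the vertex ordering P < Q < R < S < T < U < V < W < X < Y. The simplices of K, each written with vertices in increasing order, are:

  0-simplices (10): P, Q, R, S, T, U, V, W, X, Y
  1-simplices (21): PS, PX, PY, QR, QT, QU, QV, QW, RT, RU, RV, RW, SX, SY, TU, TV, TW, UV, UW, VW, XY
  2-simplices (14): PSX, PSY, PXY, QRT, QRU, QTW, QUV, QVW, RTV, RUW, RVW, SXY, TUV, TUW

so the chain groups are C_0 ≅ Z^10, C_1 ≅ Z^21, C_2 ≅ Z^14.

Boundary ∂_1: C_1 → C_0 maps an edge to its endpoints' difference, ∂[p,q] = q − p. For instance
  ∂QR = R − Q.
As a 10×21 matrix over Z this has rank 8, with invariant factors (1,1,1,1,1,1,1,1).

Boundary ∂_2: C_2 → C_1 maps a triangle to the signed sum of its edges. For instance
  ∂PSY = SY − PY + PS,
  ∂PSX = SX − PX + PS.
As a 21×14 matrix over Z this has rank 13, with invariant factors (1,1,1,1,1,1,1,1,1,1,1,1,2).

Now H_k = ker ∂_k / im ∂_{k+1}, so:

  H_0: rank C_0 − rank ∂_1 = 10 − 8 = 2, and the invariant factors of ∂_1 are all 1, so H_0 = Z^2.
  H_1: rank ker ∂_1 − rank ∂_2 = (21 − 8) − 13 = 0, and ∂_2 has invariant factor 2 > 1, so H_1 = Z/2.
  H_2: rank ker ∂_2 − rank ∂_3 = (14 − 13) − 0 = 1, and there is no ∂_3, so H_2 = Z.

(K is a triangulation of the disjoint union of the 2-sphere S^2 and the real projective plane RP^2.)

H_0 = Z^2,  H_1 = Z/2,  H_2 = Z.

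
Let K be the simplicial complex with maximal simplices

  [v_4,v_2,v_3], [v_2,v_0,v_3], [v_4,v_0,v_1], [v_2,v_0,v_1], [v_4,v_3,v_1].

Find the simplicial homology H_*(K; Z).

Take the total order v_0 < v_1 < v_2 < v_3 < v_4 on the vertex set. Then K (dimension 2) consists of the simplices:

  0-simplices (5): [v_0], [v_1], [v_2], [v_3], [v_4]
  1-simplices (10): [v_0,v_1], [v_0,v_2], [v_0,v_3], [v_0,v_4], [v_1,v_2], [v_1,v_3], [v_1,v_4], [v_2,v_3], [v_2,v_4], [v_3,v_4]
  2-simplices (5): [v_0,v_1,v_2], [v_0,v_1,v_4], [v_0,v_2,v_3], [v_1,v_3,v_4], [v_2,v_3,v_4]

giving chain groups C_0 ≅ Z^5, C_1 ≅ Z^10, C_2 ≅ Z^5.

The boundary map ∂_1: C_1 → C_0 maps an edge to its endpoints' difference, ∂[p,q] = q − p. For instance
  ∂[v_0,v_4] = [v_4] − [v_0].
The resulting 5×10 matrix has rank 4, and its Smith normal form has invariant factors (1,1,1,1).

∂_2: C_2 → C_1 sends each 2-simplex [p,q,r] to [q,r] − [p,r] + [p,q]. For instance
  ∂[v_2,v_3,v_4] = [v_3,v_4] − [v_2,v_4] + [v_2,v_3],
  ∂[v_1,v_3,v_4] = [v_3,v_4] − [v_1,v_4] + [v_1,v_3].
The 10×5 boundary matrix has rank 5 and Smith normal form diag(1,1,1,1,1).

Now H_k = ker ∂_k / im ∂_{k+1}, so:

  H_0: rank C_0 − rank ∂_1 = 5 − 4 = 1, and the invariant factors of ∂_1 are all 1, so H_0 ≅ Z.
  H_1: rank ker ∂_1 − rank ∂_2 = (10 − 4) − 5 = 1, and the invariant factors of ∂_2 are all 1, so H_1 ≅ Z.
  H_2: rank ker ∂_2 − rank ∂_3 = (5 − 5) − 0 = 0, and there is no ∂_3, so H_2 ≅ 0.

(K is a triangulation of the Möbius band.)

H_0 ≅ Z,  H_1 ≅ Z,  H_2 = 0.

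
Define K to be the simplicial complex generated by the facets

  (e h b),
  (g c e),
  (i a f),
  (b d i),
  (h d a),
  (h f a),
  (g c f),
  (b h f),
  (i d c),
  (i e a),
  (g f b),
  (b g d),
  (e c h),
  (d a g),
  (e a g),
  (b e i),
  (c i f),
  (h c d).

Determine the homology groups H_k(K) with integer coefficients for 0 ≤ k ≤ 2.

H_0 ≅ Z,  H_1 ≅ Z^2,  H_2 ≅ Z.

Fix the vertex order a < b < c < d < e < f < g < h < i and write every simplex with vertices in increasing order. Then dim K = 2 and the simplices of K are:

  0-simplices (9): a, b, c, d, e, f, g, h, i
  1-simplices (27): ad, ae, af, ag, ah, ai, bd, be, bf, bg, bh, bi, cd, ce, cf, cg, ch, ci, dg, dh, di, eg, eh, ei, fg, fh, fi
  2-simplices (18): adg, adh, aeg, aei, afh, afi, bdg, bdi, beh, bei, bfg, bfh, cdh, cdi, ceg, ceh, cfg, cfi

giving chain groups C_0 ≅ Z^9, C_1 ≅ Z^27, C_2 ≅ Z^18.

∂_1: C_1 → C_0 sends each edge [p,q] (with p < q) to q − p. For instance
  ∂bd = d − b.
The 9×27 boundary matrix has rank 8 and Smith normal form diag(1,1,1,1,1,1,1,1).

∂_2: C_2 → C_1 sends each 2-simplex [p,q,r] to [q,r] − [p,r] + [p,q]. For instance
  ∂cfi = fi − ci + cf,
  ∂afh = fh − ah + af.
This gives a 27×18 integer matrix of rank 17; reducing to Smith normal form yields diagonal entries (1,1,1,1,1,1,1,1,1,1,1,1,1,1,1,1,1).

Now H_k = ker ∂_k / im ∂_{k+1}, so:

  H_0: rank C_0 − rank ∂_1 = 9 − 8 = 1, and the invariant factors of ∂_1 are all 1, so H_0 = Z.
  H_1: rank ker ∂_1 − rank ∂_2 = (27 − 8) − 17 = 2, and the invariant factors of ∂_2 are all 1, so H_1 = Z^2.
  H_2: rank ker ∂_2 − rank ∂_3 = (18 − 17) − 0 = 1, and there is no ∂_3, so H_2 = Z.

As a check, the Euler characteristic is 9 − 27 + 18 = 0, which agrees with 1 − 2 + 1 = 0.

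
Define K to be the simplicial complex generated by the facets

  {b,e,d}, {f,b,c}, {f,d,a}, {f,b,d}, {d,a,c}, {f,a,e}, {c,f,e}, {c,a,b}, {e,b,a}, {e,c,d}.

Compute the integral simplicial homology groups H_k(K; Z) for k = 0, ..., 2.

Order the vertices as a < b < c < d < e < f. Listing each simplex with vertices in this order, K has dimension 2 with simplices:

  0-simplices (6): a, b, c, d, e, f
  1-simplices (15): ab, ac, ad, ae, af, bc, bd, be, bf, cd, ce, cf, de, df, ef
  2-simplices (10): abc, abe, acd, adf, aef, bcf, bde, bdf, cde, cef

so the chain groups are C_0 ≅ Z^6, C_1 ≅ Z^15, C_2 ≅ Z^10.

The boundary map ∂_1: C_1 → C_0 sends each edge [p,q] (with p < q) to q − p. For instance
  ∂ab = b − a.
The 6×15 boundary matrix has rank 5 and Smith normal form diag(1,1,1,1,1).

∂_2: C_2 → C_1 acts by ∂[p,q,r] = [q,r] − [p,r] + [p,q]. For instance
  ∂cde = de − ce + cd,
  ∂abe = be − ae + ab.
The resulting 15×10 matrix has rank 10, and its Smith normal form has invariant factors (1,1,1,1,1,1,1,1,1,2).

Reading off H_k = ker ∂_k / im ∂_{k+1}:

  H_0: rank C_0 − rank ∂_1 = 6 − 5 = 1, and the invariant factors of ∂_1 are all 1, so H_0 ≅ Z.
  H_1: rank ker ∂_1 − rank ∂_2 = (15 − 5) − 10 = 0, and ∂_2 has invariant factor 2 > 1, so H_1 ≅ Z/2Z.
  H_2: rank ker ∂_2 − rank ∂_3 = (10 − 10) − 0 = 0, and there is no ∂_3, so H_2 ≅ 0.

As a check, the Euler characteristic is 6 − 15 + 10 = 1, which agrees with 1 − 0 + 0 = 1.

H_0 ≅ Z,  H_1 ≅ Z/2Z,  H_2 = 0.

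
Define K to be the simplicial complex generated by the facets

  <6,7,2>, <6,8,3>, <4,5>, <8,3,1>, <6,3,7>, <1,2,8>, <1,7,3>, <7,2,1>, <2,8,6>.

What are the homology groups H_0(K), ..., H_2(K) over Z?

We work with the vertex ordering 1 < 2 < 3 < 4 < 5 < 6 < 7 < 8. The simplices of K, each written with vertices in increasing order, are:

  0-simplices (8): [1], [2], [3], [4], [5], [6], [7], [8]
  1-simplices (13): [1,2], [1,3], [1,7], [1,8], [2,6], [2,7], [2,8], [3,6], [3,7], [3,8], [4,5], [6,7], [6,8]
  2-simplices (8): [1,2,7], [1,2,8], [1,3,7], [1,3,8], [2,6,7], [2,6,8], [3,6,7], [3,6,8]

Hence C_0 ≅ Z^8, C_1 ≅ Z^13, C_2 ≅ Z^8.

The boundary map ∂_1: C_1 → C_0 maps an edge to its endpoints' difference, ∂[p,q] = q − p. For instance
  ∂[1,7] = [7] − [1].
This gives a 8×13 integer matrix of rank 6; reducing to Smith normal form yields diagonal entries (1,1,1,1,1,1).

The boundary map ∂_2: C_2 → C_1 maps a triangle to the signed sum of its edges. For instance
  ∂[1,2,8] = [2,8] − [1,8] + [1,2],
  ∂[3,6,8] = [6,8] − [3,8] + [3,6].
As a 13×8 matrix over Z this has rank 7, with invariant factors (1,1,1,1,1,1,1).

Now H_k = ker ∂_k / im ∂_{k+1}, so:

  H_0: rank C_0 − rank ∂_1 = 8 − 6 = 2, and the invariant factors of ∂_1 are all 1, so H_0 = Z^2.
  H_1: rank ker ∂_1 − rank ∂_2 = (13 − 6) − 7 = 0, and the invariant factors of ∂_2 are all 1, so H_1 = 0.
  H_2: rank ker ∂_2 − rank ∂_3 = (8 − 7) − 0 = 1, and there is no ∂_3, so H_2 = Z.

As a check, the Euler characteristic is 8 − 13 + 8 = 3, which agrees with 2 − 0 + 1 = 3.

H_0 = Z^2,  H_1 = 0,  H_2 = Z.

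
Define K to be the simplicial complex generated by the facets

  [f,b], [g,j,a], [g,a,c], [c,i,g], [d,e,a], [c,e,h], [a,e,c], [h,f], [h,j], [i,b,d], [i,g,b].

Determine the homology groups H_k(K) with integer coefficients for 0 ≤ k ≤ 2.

We work with the vertex ordering a < b < c < d < e < f < g < h < i < j. The simplices of K, each written with vertices in increasing order, are:

  0-simplices (10): a, b, c, d, e, f, g, h, i, j
  1-simplices (20): ac, ad, ae, ag, aj, bd, bf, bg, bi, ce, cg, ch, ci, de, di, eh, fh, gi, gj, hj
  2-simplices (8): ace, acg, ade, agj, bdi, bgi, ceh, cgi

Hence C_0 ≅ Z^10, C_1 ≅ Z^20, C_2 ≅ Z^8.

The boundary map ∂_1: C_1 → C_0 maps an edge to its endpoints' difference, ∂[p,q] = q − p. For instance
  ∂cg = g − c.
The 10×20 boundary matrix has rank 9 and Smith normal form diag(1,1,1,1,1,1,1,1,1).

Boundary ∂_2: C_2 → C_1 sends each 2-simplex [p,q,r] to [q,r] − [p,r] + [p,q]. For instance
  ∂bdi = di − bi + bd,
  ∂ceh = eh − ch + ce.
The 20×8 boundary matrix has rank 8 and Smith normal form diag(1,1,1,1,1,1,1,1).

Computing H_k = (kernel of ∂_k) / (image of ∂_{k+1}):

  H_0: rank C_0 − rank ∂_1 = 10 − 9 = 1, and the invariant factors of ∂_1 are all 1, so H_0 ≅ Z.
  H_1: rank ker ∂_1 − rank ∂_2 = (20 − 9) − 8 = 3, and the invariant factors of ∂_2 are all 1, so H_1 ≅ Z^3.
  H_2: rank ker ∂_2 − rank ∂_3 = (8 − 8) − 0 = 0, and there is no ∂_3, so H_2 ≅ 0.

As a check, the Euler characteristic is 10 − 20 + 8 = -2, which agrees with 1 − 3 + 0 = -2.

H_0 ≅ Z,  H_1 ≅ Z^3,  H_2 = 0.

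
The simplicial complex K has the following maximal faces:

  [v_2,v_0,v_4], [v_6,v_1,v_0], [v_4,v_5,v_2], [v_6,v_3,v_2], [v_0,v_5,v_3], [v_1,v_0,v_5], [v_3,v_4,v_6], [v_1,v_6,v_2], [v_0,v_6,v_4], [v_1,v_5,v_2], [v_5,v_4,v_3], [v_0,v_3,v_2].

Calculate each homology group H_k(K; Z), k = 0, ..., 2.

H_0 = Z,  H_1 = Z/2,  H_2 = 0.

Order the vertices as v_0 < v_1 < v_2 < v_3 < v_4 < v_5 < v_6. Listing each simplex with vertices in this order, K has dimension 2 with simplices:

  0-simplices (7): [v_0], [v_1], [v_2], [v_3], [v_4], [v_5], [v_6]
  1-simplices (18): (18 of them)
  2-simplices (12): (12 of them)

giving chain groups C_0 ≅ Z^7, C_1 ≅ Z^18, C_2 ≅ Z^12.

∂_1: C_1 → C_0 is given by ∂[p,q] = [q] − [p]. For instance
  ∂[v_0,v_1] = [v_1] − [v_0].
The resulting 7×18 matrix has rank 6, and its Smith normal form has invariant factors (1,1,1,1,1,1).

The boundary map ∂_2: C_2 → C_1 acts by ∂[p,q,r] = [q,r] − [p,r] + [p,q]. For instance
  ∂[v_1,v_2,v_6] = [v_2,v_6] − [v_1,v_6] + [v_1,v_2],
  ∂[v_2,v_3,v_6] = [v_3,v_6] − [v_2,v_6] + [v_2,v_3].
This gives a 18×12 integer matrix of rank 12; reducing to Smith normal form yields diagonal entries (1,1,1,1,1,1,1,1,1,1,1,2).

From H_k ≅ ker(∂_k) / im(∂_{k+1}) we obtain:

  H_0: rank C_0 − rank ∂_1 = 7 − 6 = 1, and the invariant factors of ∂_1 are all 1, so H_0 = Z.
  H_1: rank ker ∂_1 − rank ∂_2 = (18 − 6) − 12 = 0, and ∂_2 has invariant factor 2 > 1, so H_1 = Z/2.
  H_2: rank ker ∂_2 − rank ∂_3 = (12 − 12) − 0 = 0, and there is no ∂_3, so H_2 = 0.

As a check, the Euler characteristic is 7 − 18 + 12 = 1, which agrees with 1 − 0 + 0 = 1.
(K is a triangulation of the real projective plane RP^2.)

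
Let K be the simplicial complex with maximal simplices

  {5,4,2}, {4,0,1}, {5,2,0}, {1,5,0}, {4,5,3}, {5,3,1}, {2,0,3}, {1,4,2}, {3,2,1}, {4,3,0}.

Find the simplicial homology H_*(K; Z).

H_0 = Z,  H_1 = Z/2Z,  H_2 = 0.

Fix the vertex order 0 < 1 < 2 < 3 < 4 < 5 and write every simplex with vertices in increasing order. Then dim K = 2 and the simplices of K are:

  0-simplices (6): [0], [1], [2], [3], [4], [5]
  1-simplices (15): [0,1], [0,2], [0,3], [0,4], [0,5], [1,2], [1,3], [1,4], [1,5], [2,3], [2,4], [2,5], [3,4], [3,5], [4,5]
  2-simplices (10): [0,1,4], [0,1,5], [0,2,3], [0,2,5], [0,3,4], [1,2,3], [1,2,4], [1,3,5], [2,4,5], [3,4,5]

Hence C_0 ≅ Z^6, C_1 ≅ Z^15, C_2 ≅ Z^10.

∂_1: C_1 → C_0 is given by ∂[p,q] = [q] − [p]. For instance
  ∂[0,4] = [4] − [0].
This gives a 6×15 integer matrix of rank 5; reducing to Smith normal form yields diagonal entries (1,1,1,1,1).

Boundary ∂_2: C_2 → C_1 acts by ∂[p,q,r] = [q,r] − [p,r] + [p,q]. For instance
  ∂[1,2,4] = [2,4] − [1,4] + [1,2],
  ∂[1,2,3] = [2,3] − [1,3] + [1,2].
This gives a 15×10 integer matrix of rank 10; reducing to Smith normal form yields diagonal entries (1,1,1,1,1,1,1,1,1,2).

Reading off H_k = ker ∂_k / im ∂_{k+1}:

  H_0: rank C_0 − rank ∂_1 = 6 − 5 = 1, and the invariant factors of ∂_1 are all 1, so H_0 = Z.
  H_1: rank ker ∂_1 − rank ∂_2 = (15 − 5) − 10 = 0, and ∂_2 has invariant factor 2 > 1, so H_1 = Z/2Z.
  H_2: rank ker ∂_2 − rank ∂_3 = (10 − 10) − 0 = 0, and there is no ∂_3, so H_2 = 0.

As a check, the Euler characteristic is 6 − 15 + 10 = 1, which agrees with 1 − 0 + 0 = 1.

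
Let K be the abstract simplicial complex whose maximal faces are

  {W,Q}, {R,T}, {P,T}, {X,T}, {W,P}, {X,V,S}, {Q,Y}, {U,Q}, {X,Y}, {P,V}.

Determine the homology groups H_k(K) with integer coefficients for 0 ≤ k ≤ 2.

Order the vertices as P < Q < R < S < T < U < V < W < X < Y. Listing each simplex with vertices in this order, K has dimension 2 with simplices:

  0-simplices (10): P, Q, R, S, T, U, V, W, X, Y
  1-simplices (12): PT, PV, PW, QU, QW, QY, RT, SV, SX, TX, VX, XY
  2-simplices (1): SVX

so the chain groups are C_0 ≅ Z^10, C_1 ≅ Z^12, C_2 ≅ Z^1.

∂_1: C_1 → C_0 sends each edge [p,q] (with p < q) to q − p.
This gives a 10×12 integer matrix of rank 9; reducing to Smith normal form yields diagonal entries (1,1,1,1,1,1,1,1,1).

∂_2: C_2 → C_1 acts by ∂[p,q,r] = [q,r] − [p,r] + [p,q]. For instance
  ∂SVX = VX − SX + SV.
As a 12×1 matrix over Z this has rank 1, with invariant factors (1).

Reading off H_k = ker ∂_k / im ∂_{k+1}:

  H_0: rank C_0 − rank ∂_1 = 10 − 9 = 1, and the invariant factors of ∂_1 are all 1, so H_0 = Z.
  H_1: rank ker ∂_1 − rank ∂_2 = (12 − 9) − 1 = 2, and the invariant factors of ∂_2 are all 1, so H_1 = Z^2.
  H_2: rank ker ∂_2 − rank ∂_3 = (1 − 1) − 0 = 0, and there is no ∂_3, so H_2 = 0.

As a check, the Euler characteristic is 10 − 12 + 1 = -1, which agrees with 1 − 2 + 0 = -1.

H_0 = Z,  H_1 = Z^2,  H_2 = 0.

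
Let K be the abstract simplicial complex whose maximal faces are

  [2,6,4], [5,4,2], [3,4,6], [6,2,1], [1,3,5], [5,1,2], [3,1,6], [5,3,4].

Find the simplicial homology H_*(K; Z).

Take the total order 1 < 2 < 3 < 4 < 5 < 6 on the vertex set. Then K (dimension 2) consists of the simplices:

  0-simplices (6): [1], [2], [3], [4], [5], [6]
  1-simplices (12): [1,2], [1,3], [1,5], [1,6], [2,4], [2,5], [2,6], [3,4], [3,5], [3,6], [4,5], [4,6]
  2-simplices (8): [1,2,5], [1,2,6], [1,3,5], [1,3,6], [2,4,5], [2,4,6], [3,4,5], [3,4,6]

Hence C_0 ≅ Z^6, C_1 ≅ Z^12, C_2 ≅ Z^8.

Boundary ∂_1: C_1 → C_0 is given by ∂[p,q] = [q] − [p]. For instance
  ∂[3,5] = [5] − [3].
The 6×12 boundary matrix has rank 5 and Smith normal form diag(1,1,1,1,1).

Boundary ∂_2: C_2 → C_1 acts by ∂[p,q,r] = [q,r] − [p,r] + [p,q]. For instance
  ∂[2,4,6] = [4,6] − [2,6] + [2,4],
  ∂[1,2,5] = [2,5] − [1,5] + [1,2].
The resulting 12×8 matrix has rank 7, and its Smith normal form has invariant factors (1,1,1,1,1,1,1).

Reading off H_k = ker ∂_k / im ∂_{k+1}:

  H_0: rank C_0 − rank ∂_1 = 6 − 5 = 1, and the invariant factors of ∂_1 are all 1, so H_0 = Z.
  H_1: rank ker ∂_1 − rank ∂_2 = (12 − 5) − 7 = 0, and the invariant factors of ∂_2 are all 1, so H_1 = 0.
  H_2: rank ker ∂_2 − rank ∂_3 = (8 − 7) − 0 = 1, and there is no ∂_3, so H_2 = Z.

(K is a triangulation of the 2-sphere S^2.)

H_0 ≅ Z,  H_1 = 0,  H_2 ≅ Z.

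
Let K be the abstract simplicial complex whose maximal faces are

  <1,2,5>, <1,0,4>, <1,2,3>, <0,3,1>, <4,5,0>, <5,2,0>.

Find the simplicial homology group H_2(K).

Order the vertices as 0 < 1 < 2 < 3 < 4 < 5. Listing each simplex with vertices in this order, K has dimension 2 with simplices:

  0-simplices (6): [0], [1], [2], [3], [4], [5]
  1-simplices (12): [0,1], [0,2], [0,3], [0,4], [0,5], [1,2], [1,3], [1,4], [1,5], [2,3], [2,5], [4,5]
  2-simplices (6): [0,1,3], [0,1,4], [0,2,5], [0,4,5], [1,2,3], [1,2,5]

so the chain groups are C_0 ≅ Z^6, C_1 ≅ Z^12, C_2 ≅ Z^6.

Boundary ∂_1: C_1 → C_0 maps an edge to its endpoints' difference, ∂[p,q] = q − p. For instance
  ∂[1,4] = [4] − [1].
As a 6×12 matrix over Z this has rank 5, with invariant factors (1,1,1,1,1).

Boundary ∂_2: C_2 → C_1 acts by ∂[p,q,r] = [q,r] − [p,r] + [p,q]. For instance
  ∂[1,2,3] = [2,3] − [1,3] + [1,2],
  ∂[0,1,4] = [1,4] − [0,4] + [0,1].
The resulting 12×6 matrix has rank 6, and its Smith normal form has invariant factors (1,1,1,1,1,1).

Reading off H_k = ker ∂_k / im ∂_{k+1}:

  H_2: rank ker ∂_2 − rank ∂_3 = (6 − 6) − 0 = 0, and there is no ∂_3, so H_2 ≅ 0.

H_2 ≅ 0.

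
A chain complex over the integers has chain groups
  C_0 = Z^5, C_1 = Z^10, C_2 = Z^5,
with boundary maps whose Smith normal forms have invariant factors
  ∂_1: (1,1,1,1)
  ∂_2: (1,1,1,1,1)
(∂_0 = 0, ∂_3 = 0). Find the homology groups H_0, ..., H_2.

H_0 = Z,  H_1 = Z,  H_2 = 0.

H_0: b_0 = 5 − 0 − 4 = 1; torsion from ∂_1 factors > 1: none. So H_0 = Z.
H_1: b_1 = 10 − 4 − 5 = 1; torsion from ∂_2 factors > 1: none. So H_1 = Z.
H_2: b_2 = 5 − 5 − 0 = 0; torsion from ∂_3 factors > 1: none. So H_2 = 0.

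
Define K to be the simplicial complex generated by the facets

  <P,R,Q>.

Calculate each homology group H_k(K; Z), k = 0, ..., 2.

Fix the vertex order P < Q < R and write every simplex with vertices in increasing order. Then dim K = 2 and the simplices of K are:

  0-simplices (3): P, Q, R
  1-simplices (3): PQ, PR, QR
  2-simplices (1): PQR

Hence C_0 ≅ Z^3, C_1 ≅ Z^3, C_2 ≅ Z^1.

∂_1: C_1 → C_0 sends each edge [p,q] (with p < q) to q − p. For instance
  ∂PQ = Q − P.
As a 3×3 matrix over Z this has rank 2, with invariant factors (1,1).

Boundary ∂_2: C_2 → C_1 sends each 2-simplex [p,q,r] to [q,r] − [p,r] + [p,q]. For instance
  ∂PQR = QR − PR + PQ.
The resulting 3×1 matrix has rank 1, and its Smith normal form has invariant factors (1).

Computing H_k = (kernel of ∂_k) / (image of ∂_{k+1}):

  H_0: rank C_0 − rank ∂_1 = 3 − 2 = 1, and the invariant factors of ∂_1 are all 1, so H_0 = Z.
  H_1: rank ker ∂_1 − rank ∂_2 = (3 − 2) − 1 = 0, and the invariant factors of ∂_2 are all 1, so H_1 = 0.
  H_2: rank ker ∂_2 − rank ∂_3 = (1 − 1) − 0 = 0, and there is no ∂_3, so H_2 = 0.

As a check, the Euler characteristic is 3 − 3 + 1 = 1, which agrees with 1 − 0 + 0 = 1.

H_0 ≅ Z,  H_1 = 0,  H_2 = 0.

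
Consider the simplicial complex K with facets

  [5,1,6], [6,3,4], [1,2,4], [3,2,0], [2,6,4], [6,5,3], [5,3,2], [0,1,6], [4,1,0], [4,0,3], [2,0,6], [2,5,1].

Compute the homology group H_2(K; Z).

Take the total order 0 < 1 < 2 < 3 < 4 < 5 < 6 on the vertex set. Then K (dimension 2) consists of the simplices:

  0-simplices (7): [0], [1], [2], [3], [4], [5], [6]
  1-simplices (18): [0,1], [0,2], [0,3], [0,4], [0,6], [1,2], [1,4], [1,5], [1,6], [2,3], [2,4], [2,5], [2,6], [3,4], [3,5], [3,6], [4,6], [5,6]
  2-simplices (12): [0,1,4], [0,1,6], [0,2,3], [0,2,6], [0,3,4], [1,2,4], [1,2,5], [1,5,6], [2,3,5], [2,4,6], [3,4,6], [3,5,6]

giving chain groups C_0 ≅ Z^7, C_1 ≅ Z^18, C_2 ≅ Z^12.

∂_1: C_1 → C_0 is given by ∂[p,q] = [q] − [p].
This gives a 7×18 integer matrix of rank 6; reducing to Smith normal form yields diagonal entries (1,1,1,1,1,1).

Boundary ∂_2: C_2 → C_1 maps a triangle to the signed sum of its edges. For instance
  ∂[2,4,6] = [4,6] − [2,6] + [2,4],
  ∂[3,4,6] = [4,6] − [3,6] + [3,4].
As a 18×12 matrix over Z this has rank 12, with invariant factors (1,1,1,1,1,1,1,1,1,1,1,2).

Reading off H_k = ker ∂_k / im ∂_{k+1}:

  H_2: rank ker ∂_2 − rank ∂_3 = (12 − 12) − 0 = 0, and there is no ∂_3, so H_2 ≅ 0.

(K is a triangulation of the real projective plane RP^2.)

H_2 = 0.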